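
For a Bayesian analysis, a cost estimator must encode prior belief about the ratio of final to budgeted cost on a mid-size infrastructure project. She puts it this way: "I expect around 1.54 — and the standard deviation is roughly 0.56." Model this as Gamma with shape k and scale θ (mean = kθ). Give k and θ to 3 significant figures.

k ≈ 7.56, θ ≈ 0.204

For Gamma(k, scale θ): mean = kθ, variance = kθ², so CV = 1/√k.
CV = SD/mean = 0.56/1.54 = 0.3636, hence k = 1/CV² = 7.56.
Then θ = mean/k = 1.54/7.56 = 0.204.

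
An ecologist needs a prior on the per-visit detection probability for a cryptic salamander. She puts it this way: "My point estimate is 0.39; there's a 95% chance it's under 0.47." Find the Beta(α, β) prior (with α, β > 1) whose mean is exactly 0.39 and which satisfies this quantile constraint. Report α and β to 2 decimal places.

With mean 0.39 fixed, write α = 0.39s, β = 0.61s where s = α+β.
Need P(θ < 0.47) = 0.95 under Beta(0.39s, 0.61s). Normal approximation: (q−m)/√(m(1−m)/s) ≈ z_{0.95} = 1.64, so s ≈ 0.39·0.61·(1.64)²/(0.47−0.39)² = 100.6.
At s = 100.6: P(θ<0.47) ≈ 0.948. Adjusting to match 0.95 gives s ≈ 102.81.
So α = 0.39·102.81 ≈ 40.09, β = 0.61·102.81 ≈ 62.71.

α ≈ 40.09, β ≈ 62.71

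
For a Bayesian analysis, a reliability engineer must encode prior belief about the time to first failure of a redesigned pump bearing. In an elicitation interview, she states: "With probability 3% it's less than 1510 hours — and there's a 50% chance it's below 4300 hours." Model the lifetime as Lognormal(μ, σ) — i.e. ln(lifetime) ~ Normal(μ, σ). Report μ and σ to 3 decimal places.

If T ~ Lognormal(μ,σ) then ln T ~ Normal(μ,σ), so the p-quantile of ln T is μ + z_p·σ.
ln(1510) = 7.32 and ln(4300) = 8.366; z_{0.03} = -1.881, z_{0.5} = 0.
σ = (8.366 − 7.32)/(0 − (-1.881)) = 0.556.
μ = 7.32 − (-1.881)·0.556 = 8.366.

μ ≈ 8.366, σ ≈ 0.556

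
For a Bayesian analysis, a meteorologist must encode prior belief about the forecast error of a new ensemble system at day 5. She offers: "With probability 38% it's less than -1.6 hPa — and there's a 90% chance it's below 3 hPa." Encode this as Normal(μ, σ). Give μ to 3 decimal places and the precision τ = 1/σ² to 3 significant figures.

For Normal(μ,σ), the p-quantile is μ + z_p·σ. Here z_{0.38} = -0.3055, z_{0.9} = 1.282.
So -1.6 = μ − 0.3055σ and 3 = μ + 1.282σ.
Subtracting: σ = (3 − -1.6)/(1.282 − (-0.3055)) = 2.898.
Then μ = -1.6 − (-0.3055)·2.898 = -0.715.
Precision τ = 1/σ² = 1/2.898² = 0.119.

μ = -0.715, τ = 0.119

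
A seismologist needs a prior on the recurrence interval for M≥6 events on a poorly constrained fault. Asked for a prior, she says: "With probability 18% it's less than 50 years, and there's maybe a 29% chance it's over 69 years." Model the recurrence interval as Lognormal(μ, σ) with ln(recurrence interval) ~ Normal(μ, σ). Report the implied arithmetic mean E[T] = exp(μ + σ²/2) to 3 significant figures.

E[T] ≈ 62.6 years

If T ~ Lognormal(μ,σ) then ln T ~ Normal(μ,σ), so the p-quantile of ln T is μ + z_p·σ.
ln(50) = 3.912 and ln(69) = 4.234; z_{0.18} = -0.9154, z_{0.71} = 0.5534.
σ = (4.234 − 3.912)/(0.5534 − (-0.9154)) = 0.219.
μ = 3.912 − (-0.9154)·0.219 = 4.113.
E[T] = exp(μ + σ²/2) = exp(4.113 + 0.0240) = 62.6 years.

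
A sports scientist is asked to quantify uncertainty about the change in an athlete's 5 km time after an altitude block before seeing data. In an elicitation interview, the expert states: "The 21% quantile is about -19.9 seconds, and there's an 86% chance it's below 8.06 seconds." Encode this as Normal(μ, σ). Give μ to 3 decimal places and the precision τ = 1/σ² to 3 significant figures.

μ = -7.949, τ = 0.00455

For Normal(μ,σ), the p-quantile is μ + z_p·σ. Here z_{0.21} = -0.8064, z_{0.86} = 1.08.
So -19.9 = μ − 0.8064σ and 8.06 = μ + 1.08σ.
Subtracting: σ = (8.06 − -19.9)/(1.08 − (-0.8064)) = 14.819.
Then μ = -19.9 − (-0.8064)·14.819 = -7.949.
Precision τ = 1/σ² = 1/14.82² = 0.00455.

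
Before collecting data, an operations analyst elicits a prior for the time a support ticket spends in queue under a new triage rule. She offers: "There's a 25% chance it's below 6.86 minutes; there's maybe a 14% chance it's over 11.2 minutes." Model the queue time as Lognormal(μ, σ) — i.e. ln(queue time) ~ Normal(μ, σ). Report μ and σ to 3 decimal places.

If T ~ Lognormal(μ,σ) then ln T ~ Normal(μ,σ), so the p-quantile of ln T is μ + z_p·σ.
ln(6.86) = 1.926 and ln(11.2) = 2.416; z_{0.25} = -0.6745, z_{0.86} = 1.08.
σ = (2.416 − 1.926)/(1.08 − (-0.6745)) = 0.279.
μ = 1.926 − (-0.6745)·0.279 = 2.114.

μ ≈ 2.114, σ ≈ 0.279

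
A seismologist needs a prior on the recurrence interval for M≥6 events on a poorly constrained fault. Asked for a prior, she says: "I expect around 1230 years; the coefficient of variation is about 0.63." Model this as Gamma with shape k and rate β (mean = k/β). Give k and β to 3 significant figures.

k ≈ 2.52, β ≈ 0.00205

For Gamma(k, rate β): mean = k/β, variance = k/β², so CV = 1/√k.
CV = 0.63, hence k = 1/CV² = 2.52.
Then β = k/mean = 2.52/1230 = 0.00205.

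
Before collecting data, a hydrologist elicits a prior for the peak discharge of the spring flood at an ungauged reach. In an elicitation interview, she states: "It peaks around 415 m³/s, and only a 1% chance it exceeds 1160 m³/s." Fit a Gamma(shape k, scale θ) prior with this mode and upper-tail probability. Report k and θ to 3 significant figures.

Gamma(k,θ) with k>1 has mode (k−1)θ, so θ = 415/(k−1).
Need P(X < 1160) = 0.99 with θ tied to k this way. Start at k = 2, θ = 415: P(X<1160) ≈ 0.768.
Too low — raise k to concentrate. Iterating converges to k ≈ 5.33.
Then θ = 415/(5.33−1) ≈ 95.8.

k ≈ 5.33, θ ≈ 95.8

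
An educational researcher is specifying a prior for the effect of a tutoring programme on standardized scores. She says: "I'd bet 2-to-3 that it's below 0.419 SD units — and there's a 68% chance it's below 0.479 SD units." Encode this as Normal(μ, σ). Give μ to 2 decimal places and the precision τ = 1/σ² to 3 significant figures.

For Normal(μ,σ), the p-quantile is μ + z_p·σ. Here z_{0.4} = -0.2533, z_{0.68} = 0.4677.
So 0.419 = μ − 0.2533σ and 0.479 = μ + 0.4677σ.
Subtracting: σ = (0.479 − 0.419)/(0.4677 − (-0.2533)) = 0.08.
Then μ = 0.419 − (-0.2533)·0.08 = 0.44.
Precision τ = 1/σ² = 1/0.08321² = 144.

μ = 0.44, τ = 144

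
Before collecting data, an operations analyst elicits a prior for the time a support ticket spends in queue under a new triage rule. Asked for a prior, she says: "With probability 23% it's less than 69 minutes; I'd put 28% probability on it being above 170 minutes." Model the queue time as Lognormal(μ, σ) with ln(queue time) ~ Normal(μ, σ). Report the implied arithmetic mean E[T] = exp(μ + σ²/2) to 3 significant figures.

E[T] ≈ 144 minutes

If T ~ Lognormal(μ,σ) then ln T ~ Normal(μ,σ), so the p-quantile of ln T is μ + z_p·σ.
ln(69) = 4.234 and ln(170) = 5.136; z_{0.23} = -0.7388, z_{0.72} = 0.5828.
σ = (5.136 − 4.234)/(0.5828 − (-0.7388)) = 0.682.
μ = 4.234 − (-0.7388)·0.682 = 4.738.
E[T] = exp(μ + σ²/2) = exp(4.738 + 0.2327) = 144 minutes.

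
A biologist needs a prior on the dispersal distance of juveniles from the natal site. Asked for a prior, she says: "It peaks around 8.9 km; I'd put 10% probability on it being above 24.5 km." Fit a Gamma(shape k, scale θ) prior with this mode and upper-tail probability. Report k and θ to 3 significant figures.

k ≈ 2.87, θ ≈ 4.77

Gamma(k,θ) with k>1 has mode (k−1)θ, so θ = 8.9/(k−1).
Need P(X < 24.5) = 0.9 with θ tied to k this way. Start at k = 2, θ = 8.9: P(X<24.5) ≈ 0.761.
Too low — raise k to concentrate. Iterating converges to k ≈ 2.87.
Then θ = 8.9/(2.87−1) ≈ 4.77.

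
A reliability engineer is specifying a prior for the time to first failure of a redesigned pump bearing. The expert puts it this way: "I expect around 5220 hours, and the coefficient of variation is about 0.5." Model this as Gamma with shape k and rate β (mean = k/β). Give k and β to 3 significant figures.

For Gamma(k, rate β): mean = k/β, variance = k/β², so CV = 1/√k.
CV = 0.5, hence k = 1/CV² = 4.
Then β = k/mean = 4/5220 = 0.000766.

k ≈ 4, β ≈ 0.000766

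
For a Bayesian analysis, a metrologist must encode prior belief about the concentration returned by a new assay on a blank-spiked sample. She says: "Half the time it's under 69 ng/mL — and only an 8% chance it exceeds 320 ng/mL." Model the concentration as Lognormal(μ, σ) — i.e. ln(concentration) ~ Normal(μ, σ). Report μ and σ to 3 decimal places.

If T ~ Lognormal(μ,σ) then ln T ~ Normal(μ,σ), so the p-quantile of ln T is μ + z_p·σ.
ln(69) = 4.234 and ln(320) = 5.768; z_{0.5} = 0, z_{0.92} = 1.405.
σ = (5.768 − 4.234)/(1.405 − (0)) = 1.092.
μ = 4.234 − (0)·1.092 = 4.234.

μ ≈ 4.234, σ ≈ 1.092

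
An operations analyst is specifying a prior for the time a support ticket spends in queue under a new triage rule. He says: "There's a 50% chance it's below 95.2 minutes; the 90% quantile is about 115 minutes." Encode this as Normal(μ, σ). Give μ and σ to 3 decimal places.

μ = 95.200, σ = 15.450

For Normal(μ,σ), the p-quantile is μ + z_p·σ. Here z_{0.5} = 0, z_{0.9} = 1.282.
So 95.2 = μ + 0σ and 115 = μ + 1.282σ.
Subtracting: σ = (115 − 95.2)/(1.282 − (0)) = 15.450.
Then μ = 95.2 − (0)·15.450 = 95.200.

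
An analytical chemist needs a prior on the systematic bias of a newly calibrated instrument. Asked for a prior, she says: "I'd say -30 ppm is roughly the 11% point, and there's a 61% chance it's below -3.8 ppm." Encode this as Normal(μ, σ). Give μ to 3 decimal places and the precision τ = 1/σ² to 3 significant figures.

For Normal(μ,σ), the p-quantile is μ + z_p·σ. Here z_{0.11} = -1.227, z_{0.61} = 0.2793.
So -30 = μ − 1.227σ and -3.8 = μ + 0.2793σ.
Subtracting: σ = (-3.8 − -30)/(0.2793 − (-1.227)) = 17.399.
Then μ = -30 − (-1.227)·17.399 = -8.660.
Precision τ = 1/σ² = 1/17.4² = 0.0033.

μ = -8.660, τ = 0.0033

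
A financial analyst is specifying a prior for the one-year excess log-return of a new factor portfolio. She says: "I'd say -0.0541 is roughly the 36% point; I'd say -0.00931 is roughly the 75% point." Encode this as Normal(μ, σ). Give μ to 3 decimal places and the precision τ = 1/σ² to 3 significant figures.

μ = -0.039, τ = 532

For Normal(μ,σ), the p-quantile is μ + z_p·σ. Here z_{0.36} = -0.3585, z_{0.75} = 0.6745.
So -0.0541 = μ − 0.3585σ and -0.00931 = μ + 0.6745σ.
Subtracting: σ = (-0.00931 − -0.0541)/(0.6745 − (-0.3585)) = 0.043.
Then μ = -0.0541 − (-0.3585)·0.043 = -0.039.
Precision τ = 1/σ² = 1/0.04336² = 532.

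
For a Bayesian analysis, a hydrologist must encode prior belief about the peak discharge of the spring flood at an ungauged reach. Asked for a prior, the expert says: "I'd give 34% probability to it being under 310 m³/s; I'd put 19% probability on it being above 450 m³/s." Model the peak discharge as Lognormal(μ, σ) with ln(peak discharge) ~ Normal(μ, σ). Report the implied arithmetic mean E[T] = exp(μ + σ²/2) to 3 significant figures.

E[T] ≈ 364 m³/s

If T ~ Lognormal(μ,σ) then ln T ~ Normal(μ,σ), so the p-quantile of ln T is μ + z_p·σ.
ln(310) = 5.737 and ln(450) = 6.109; z_{0.34} = -0.4125, z_{0.81} = 0.8779.
σ = (6.109 − 5.737)/(0.8779 − (-0.4125)) = 0.289.
μ = 5.737 − (-0.4125)·0.289 = 5.856.
E[T] = exp(μ + σ²/2) = exp(5.856 + 0.0417) = 364 m³/s.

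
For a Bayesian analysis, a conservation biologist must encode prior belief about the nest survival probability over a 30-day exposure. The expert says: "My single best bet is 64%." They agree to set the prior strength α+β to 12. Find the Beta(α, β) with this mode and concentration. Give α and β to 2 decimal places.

For α,β > 1 the Beta mode is (α−1)/(α+β−2). With α+β = 12, the mode is (α−1)/10.
Set (α−1)/10 = 0.64 → α = 1 + 0.64·10 = 7.40.
β = 12 − α = 4.60.

α = 7.40, β = 4.60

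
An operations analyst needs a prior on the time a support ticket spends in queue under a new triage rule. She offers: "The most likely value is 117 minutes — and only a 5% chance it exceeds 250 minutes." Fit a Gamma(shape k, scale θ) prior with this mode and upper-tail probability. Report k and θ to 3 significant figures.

Gamma(k,θ) with k>1 has mode (k−1)θ, so θ = 117/(k−1).
Need P(X < 250) = 0.95 with θ tied to k this way. Start at k = 2, θ = 117: P(X<250) ≈ 0.630.
Too low — raise k to concentrate. Iterating converges to k ≈ 5.78.
Then θ = 117/(5.78−1) ≈ 24.5.

k ≈ 5.78, θ ≈ 24.5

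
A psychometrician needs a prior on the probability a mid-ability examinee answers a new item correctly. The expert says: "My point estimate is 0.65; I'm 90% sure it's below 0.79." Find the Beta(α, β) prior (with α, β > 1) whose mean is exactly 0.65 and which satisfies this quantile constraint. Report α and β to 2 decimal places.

With mean 0.65 fixed, write α = 0.65s, β = 0.35s where s = α+β.
Need P(θ < 0.79) = 0.9 under Beta(0.65s, 0.35s). Normal approximation: (q−m)/√(m(1−m)/s) ≈ z_{0.9} = 1.28, so s ≈ 0.65·0.35·(1.28)²/(0.79−0.65)² = 19.1.
At s = 19.1: P(θ<0.79) ≈ 0.910. Adjusting to match 0.9 gives s ≈ 17.56.
So α = 0.65·17.56 ≈ 11.41, β = 0.35·17.56 ≈ 6.15.

α ≈ 11.41, β ≈ 6.15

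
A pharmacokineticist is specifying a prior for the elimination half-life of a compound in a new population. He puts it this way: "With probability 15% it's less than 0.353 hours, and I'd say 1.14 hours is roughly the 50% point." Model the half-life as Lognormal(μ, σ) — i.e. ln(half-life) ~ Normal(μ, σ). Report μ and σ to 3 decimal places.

If T ~ Lognormal(μ,σ) then ln T ~ Normal(μ,σ), so the p-quantile of ln T is μ + z_p·σ.
ln(0.353) = -1.041 and ln(1.14) = 0.131; z_{0.15} = -1.036, z_{0.5} = 0.
σ = (0.131 − -1.041)/(0 − (-1.036)) = 1.131.
μ = -1.041 − (-1.036)·1.131 = 0.131.

μ ≈ 0.131, σ ≈ 1.131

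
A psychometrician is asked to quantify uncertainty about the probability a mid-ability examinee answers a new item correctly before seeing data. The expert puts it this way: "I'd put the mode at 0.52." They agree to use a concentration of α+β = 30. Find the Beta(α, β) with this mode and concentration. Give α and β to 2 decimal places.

α = 15.56, β = 14.44

For α,β > 1 the Beta mode is (α−1)/(α+β−2). With α+β = 30, the mode is (α−1)/28.
Set (α−1)/28 = 0.52 → α = 1 + 0.52·28 = 15.56.
β = 30 − α = 14.44.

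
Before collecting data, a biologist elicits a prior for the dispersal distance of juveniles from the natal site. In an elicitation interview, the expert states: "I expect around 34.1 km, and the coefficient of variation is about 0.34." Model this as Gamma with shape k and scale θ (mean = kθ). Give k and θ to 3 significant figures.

k ≈ 8.65, θ ≈ 3.94

For Gamma(k, scale θ): mean = kθ, variance = kθ², so CV = 1/√k.
CV = 0.34, hence k = 1/CV² = 8.65.
Then θ = mean/k = 34.1/8.65 = 3.94.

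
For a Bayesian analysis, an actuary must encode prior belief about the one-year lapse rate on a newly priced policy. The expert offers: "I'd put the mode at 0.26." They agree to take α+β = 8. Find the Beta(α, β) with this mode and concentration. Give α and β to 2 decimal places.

α = 2.56, β = 5.44

For α,β > 1 the Beta mode is (α−1)/(α+β−2). With α+β = 8, the mode is (α−1)/6.
Set (α−1)/6 = 0.26 → α = 1 + 0.26·6 = 2.56.
β = 8 − α = 5.44.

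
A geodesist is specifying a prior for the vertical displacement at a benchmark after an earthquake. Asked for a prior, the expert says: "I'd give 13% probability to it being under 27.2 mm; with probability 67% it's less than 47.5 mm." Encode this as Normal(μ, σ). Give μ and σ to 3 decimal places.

μ = 41.799, σ = 12.960

The p-quantile of Normal(μ,σ) is μ + z_p·σ, with z_{0.13} = -1.126 and z_{0.67} = 0.4399.
Eliminate σ: μ = (z₂·x₁ − z₁·x₂)/(z₂ − z₁) = (0.4399·27.2 − (-1.126)·47.5)/1.566 = 41.799.
Then σ = (x₂ − x₁)/(z₂ − z₁) = (47.5 − 27.2)/1.566 = 12.960.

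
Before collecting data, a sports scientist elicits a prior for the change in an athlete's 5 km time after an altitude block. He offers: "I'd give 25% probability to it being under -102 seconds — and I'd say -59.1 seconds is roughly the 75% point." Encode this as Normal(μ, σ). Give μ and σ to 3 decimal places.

The p-quantile of Normal(μ,σ) is μ + z_p·σ, with z_{0.25} = -0.6745 and z_{0.75} = 0.6745.
Eliminate σ: μ = (z₂·x₁ − z₁·x₂)/(z₂ − z₁) = (0.6745·-102 − (-0.6745)·-59.1)/1.349 = -80.550.
Then σ = (x₂ − x₁)/(z₂ − z₁) = (-59.1 − -102)/1.349 = 31.802.

μ = -80.550, σ = 31.802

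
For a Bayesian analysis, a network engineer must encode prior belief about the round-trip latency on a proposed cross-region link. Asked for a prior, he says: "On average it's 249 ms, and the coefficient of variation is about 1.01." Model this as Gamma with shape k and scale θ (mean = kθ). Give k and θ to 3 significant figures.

For Gamma(k, scale θ): mean = kθ, variance = kθ², so CV = 1/√k.
CV = 1.01, hence k = 1/CV² = 0.98.
Then θ = mean/k = 249/0.98 = 254.

k ≈ 0.98, θ ≈ 254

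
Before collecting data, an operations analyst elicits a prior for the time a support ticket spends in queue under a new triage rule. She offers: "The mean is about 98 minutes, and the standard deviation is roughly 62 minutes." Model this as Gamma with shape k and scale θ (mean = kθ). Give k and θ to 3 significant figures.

k ≈ 2.5, θ ≈ 39.2

For Gamma(k, scale θ): mean = kθ, variance = kθ², so CV = 1/√k.
CV = SD/mean = 62/98 = 0.6327, hence k = 1/CV² = 2.5.
Then θ = mean/k = 98/2.5 = 39.2.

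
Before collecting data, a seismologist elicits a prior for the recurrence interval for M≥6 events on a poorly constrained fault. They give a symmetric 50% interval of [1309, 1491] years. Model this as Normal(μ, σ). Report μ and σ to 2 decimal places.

μ = 1400.00, σ = 134.92

A symmetric 50% interval runs μ ± z·σ with z = 0.6745.
Half-width = 91, so σ = 91/0.6745 = 134.92.
μ is the interval midpoint, 1400.00.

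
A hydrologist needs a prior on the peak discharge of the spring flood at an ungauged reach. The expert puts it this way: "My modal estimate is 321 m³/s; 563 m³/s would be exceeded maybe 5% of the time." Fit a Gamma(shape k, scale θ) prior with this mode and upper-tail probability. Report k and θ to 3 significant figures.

Gamma(k,θ) with k>1 has mode (k−1)θ, so θ = 321/(k−1).
Need P(X < 563) = 0.95 with θ tied to k this way. Start at k = 2, θ = 321: P(X<563) ≈ 0.523.
Too low — raise k to concentrate. Iterating converges to k ≈ 9.84.
Then θ = 321/(9.84−1) ≈ 36.3.

k ≈ 9.84, θ ≈ 36.3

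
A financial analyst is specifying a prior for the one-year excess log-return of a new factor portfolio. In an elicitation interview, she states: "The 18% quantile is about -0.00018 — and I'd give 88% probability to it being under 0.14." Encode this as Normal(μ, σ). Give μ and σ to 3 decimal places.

For Normal(μ,σ), the p-quantile is μ + z_p·σ. Here z_{0.18} = -0.9154, z_{0.88} = 1.175.
So -0.00018 = μ − 0.9154σ and 0.14 = μ + 1.175σ.
Subtracting: σ = (0.14 − -0.00018)/(1.175 − (-0.9154)) = 0.067.
Then μ = -0.00018 − (-0.9154)·0.067 = 0.061.

μ = 0.061, σ = 0.067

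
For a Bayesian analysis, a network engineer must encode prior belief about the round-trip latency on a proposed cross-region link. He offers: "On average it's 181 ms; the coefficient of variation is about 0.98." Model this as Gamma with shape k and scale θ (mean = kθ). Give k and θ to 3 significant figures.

k ≈ 1.04, θ ≈ 174

For Gamma(k, scale θ): mean = kθ, variance = kθ², so CV = 1/√k.
CV = 0.98, hence k = 1/CV² = 1.04.
Then θ = mean/k = 181/1.04 = 174.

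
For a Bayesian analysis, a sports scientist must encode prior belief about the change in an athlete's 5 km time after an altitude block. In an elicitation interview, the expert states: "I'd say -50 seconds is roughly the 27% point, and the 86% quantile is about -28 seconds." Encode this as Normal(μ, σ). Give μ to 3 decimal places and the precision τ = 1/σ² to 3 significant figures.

The p-quantile of Normal(μ,σ) is μ + z_p·σ, with z_{0.27} = -0.6128 and z_{0.86} = 1.08.
Eliminate σ: μ = (z₂·x₁ − z₁·x₂)/(z₂ − z₁) = (1.08·-50 − (-0.6128)·-28)/1.693 = -42.037.
Then σ = (x₂ − x₁)/(z₂ − z₁) = (-28 − -50)/1.693 = 12.994.
Precision τ = 1/σ² = 1/12.99² = 0.00592.

μ = -42.037, τ = 0.00592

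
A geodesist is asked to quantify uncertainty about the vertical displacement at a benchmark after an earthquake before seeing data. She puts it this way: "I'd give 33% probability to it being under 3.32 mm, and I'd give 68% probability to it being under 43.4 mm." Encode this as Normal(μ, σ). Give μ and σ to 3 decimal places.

For Normal(μ,σ), the p-quantile is μ + z_p·σ. Here z_{0.33} = -0.4399, z_{0.68} = 0.4677.
So 3.32 = μ − 0.4399σ and 43.4 = μ + 0.4677σ.
Subtracting: σ = (43.4 − 3.32)/(0.4677 − (-0.4399)) = 44.160.
Then μ = 3.32 − (-0.4399)·44.160 = 22.746.

μ = 22.746, σ = 44.160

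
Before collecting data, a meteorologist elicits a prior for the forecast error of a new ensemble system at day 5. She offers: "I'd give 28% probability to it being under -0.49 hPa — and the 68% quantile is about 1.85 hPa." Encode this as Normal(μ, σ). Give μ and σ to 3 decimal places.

μ = 0.808, σ = 2.227

The p-quantile of Normal(μ,σ) is μ + z_p·σ, with z_{0.28} = -0.5828 and z_{0.68} = 0.4677.
Eliminate σ: μ = (z₂·x₁ − z₁·x₂)/(z₂ − z₁) = (0.4677·-0.49 − (-0.5828)·1.85)/1.051 = 0.808.
Then σ = (x₂ − x₁)/(z₂ − z₁) = (1.85 − -0.49)/1.051 = 2.227.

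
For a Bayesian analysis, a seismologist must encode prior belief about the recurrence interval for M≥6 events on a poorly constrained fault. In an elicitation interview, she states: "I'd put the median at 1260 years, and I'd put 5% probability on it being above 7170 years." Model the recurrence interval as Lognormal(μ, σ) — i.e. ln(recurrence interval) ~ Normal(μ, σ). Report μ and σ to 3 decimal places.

μ ≈ 7.139, σ ≈ 1.057

If T ~ Lognormal(μ,σ) then ln T ~ Normal(μ,σ), so the p-quantile of ln T is μ + z_p·σ.
ln(1260) = 7.139 and ln(7170) = 8.878; z_{0.5} = 0, z_{0.95} = 1.645.
σ = (8.878 − 7.139)/(1.645 − (0)) = 1.057.
μ = 7.139 − (0)·1.057 = 7.139.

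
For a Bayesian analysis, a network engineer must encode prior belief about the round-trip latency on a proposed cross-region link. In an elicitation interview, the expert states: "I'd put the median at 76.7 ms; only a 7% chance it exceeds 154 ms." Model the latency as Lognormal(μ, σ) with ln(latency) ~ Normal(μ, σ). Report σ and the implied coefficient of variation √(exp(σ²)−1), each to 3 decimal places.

If T ~ Lognormal(μ,σ) then ln T ~ Normal(μ,σ), so the p-quantile of ln T is μ + z_p·σ.
ln(76.7) = 4.34 and ln(154) = 5.037; z_{0.5} = 0, z_{0.93} = 1.476.
σ = (5.037 − 4.34)/(1.476 − (0)) = 0.472.
μ = 4.34 − (0)·0.472 = 4.340.
CV = √(exp(σ²)−1) = √(exp(0.2231)−1) = 0.500.

σ ≈ 0.472, CV ≈ 0.500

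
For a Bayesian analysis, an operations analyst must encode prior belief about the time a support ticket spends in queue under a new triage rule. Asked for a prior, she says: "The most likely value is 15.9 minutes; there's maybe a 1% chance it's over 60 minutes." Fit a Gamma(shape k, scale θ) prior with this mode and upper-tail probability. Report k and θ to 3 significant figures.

Gamma(k,θ) with k>1 has mode (k−1)θ, so θ = 15.9/(k−1).
Need P(X < 60) = 0.99 with θ tied to k this way. Start at k = 2, θ = 15.9: P(X<60) ≈ 0.890.
Too low — raise k to concentrate. Iterating converges to k ≈ 3.41.
Then θ = 15.9/(3.41−1) ≈ 6.6.

k ≈ 3.41, θ ≈ 6.6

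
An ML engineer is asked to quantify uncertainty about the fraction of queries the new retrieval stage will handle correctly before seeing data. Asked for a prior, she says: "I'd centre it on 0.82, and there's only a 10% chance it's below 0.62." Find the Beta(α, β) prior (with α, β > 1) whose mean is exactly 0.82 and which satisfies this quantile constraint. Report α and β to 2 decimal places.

α ≈ 5.37, β ≈ 1.18

With mean 0.82 fixed, write α = 0.82s, β = 0.18s where s = α+β.
Need P(θ < 0.62) = 0.1 under Beta(0.82s, 0.18s). Normal approximation: (q−m)/√(m(1−m)/s) ≈ z_{0.1} = -1.28, so s ≈ 0.82·0.18·(-1.28)²/(0.62−0.82)² = 6.1.
At s = 6.1: P(θ<0.62) ≈ 0.106. Adjusting to match 0.1 gives s ≈ 6.55.
So α = 0.82·6.55 ≈ 5.37, β = 0.18·6.55 ≈ 1.18.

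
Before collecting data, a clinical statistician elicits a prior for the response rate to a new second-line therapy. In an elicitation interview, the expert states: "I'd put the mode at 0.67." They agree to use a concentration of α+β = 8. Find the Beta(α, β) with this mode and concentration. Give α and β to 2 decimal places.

α = 5.02, β = 2.98

For α,β > 1 the Beta mode is (α−1)/(α+β−2). With α+β = 8, the mode is (α−1)/6.
Set (α−1)/6 = 0.67 → α = 1 + 0.67·6 = 5.02.
β = 8 − α = 2.98.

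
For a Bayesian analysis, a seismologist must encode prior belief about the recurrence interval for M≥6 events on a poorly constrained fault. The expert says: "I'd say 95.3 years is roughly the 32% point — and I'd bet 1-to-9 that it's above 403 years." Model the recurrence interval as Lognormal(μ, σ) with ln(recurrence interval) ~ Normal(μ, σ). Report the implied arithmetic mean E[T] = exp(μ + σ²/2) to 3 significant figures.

If T ~ Lognormal(μ,σ) then ln T ~ Normal(μ,σ), so the p-quantile of ln T is μ + z_p·σ.
ln(95.3) = 4.557 and ln(403) = 5.999; z_{0.32} = -0.4677, z_{0.9} = 1.282.
σ = (5.999 − 4.557)/(1.282 − (-0.4677)) = 0.824.
μ = 4.557 − (-0.4677)·0.824 = 4.943.
E[T] = exp(μ + σ²/2) = exp(4.943 + 0.3397) = 197 years.

E[T] ≈ 197 years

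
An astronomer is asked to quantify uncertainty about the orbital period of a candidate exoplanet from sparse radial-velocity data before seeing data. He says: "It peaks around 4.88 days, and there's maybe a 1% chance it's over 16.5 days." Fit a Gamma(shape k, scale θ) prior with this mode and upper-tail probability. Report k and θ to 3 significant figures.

Gamma(k,θ) with k>1 has mode (k−1)θ, so θ = 4.88/(k−1).
Need P(X < 16.5) = 0.99 with θ tied to k this way. Start at k = 2, θ = 4.88: P(X<16.5) ≈ 0.851.
Too low — raise k to concentrate. Iterating converges to k ≈ 3.94.
Then θ = 4.88/(3.94−1) ≈ 1.66.

k ≈ 3.94, θ ≈ 1.66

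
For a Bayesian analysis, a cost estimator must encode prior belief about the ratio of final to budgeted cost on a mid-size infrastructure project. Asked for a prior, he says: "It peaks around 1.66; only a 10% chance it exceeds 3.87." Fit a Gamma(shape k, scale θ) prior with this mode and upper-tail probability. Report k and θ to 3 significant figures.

k ≈ 3.68, θ ≈ 0.618

Gamma(k,θ) with k>1 has mode (k−1)θ, so θ = 1.66/(k−1).
Need P(X < 3.87) = 0.9 with θ tied to k this way. Start at k = 2, θ = 1.66: P(X<3.87) ≈ 0.676.
Too low — raise k to concentrate. Iterating converges to k ≈ 3.68.
Then θ = 1.66/(3.68−1) ≈ 0.618.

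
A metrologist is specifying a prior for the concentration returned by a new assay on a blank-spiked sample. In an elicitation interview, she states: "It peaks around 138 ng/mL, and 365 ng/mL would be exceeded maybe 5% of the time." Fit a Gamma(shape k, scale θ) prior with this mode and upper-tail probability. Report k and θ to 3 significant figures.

Gamma(k,θ) with k>1 has mode (k−1)θ, so θ = 138/(k−1).
Need P(X < 365) = 0.95 with θ tied to k this way. Start at k = 2, θ = 138: P(X<365) ≈ 0.741.
Too low — raise k to concentrate. Iterating converges to k ≈ 3.85.
Then θ = 138/(3.85−1) ≈ 48.4.

k ≈ 3.85, θ ≈ 48.4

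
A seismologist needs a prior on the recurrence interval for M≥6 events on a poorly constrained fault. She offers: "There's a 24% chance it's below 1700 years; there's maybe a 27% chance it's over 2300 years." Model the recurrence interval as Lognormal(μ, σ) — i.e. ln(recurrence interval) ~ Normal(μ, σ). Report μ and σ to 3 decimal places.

μ ≈ 7.600, σ ≈ 0.229

If T ~ Lognormal(μ,σ) then ln T ~ Normal(μ,σ), so the p-quantile of ln T is μ + z_p·σ.
ln(1700) = 7.438 and ln(2300) = 7.741; z_{0.24} = -0.7063, z_{0.73} = 0.6128.
σ = (7.741 − 7.438)/(0.6128 − (-0.7063)) = 0.229.
μ = 7.438 − (-0.7063)·0.229 = 7.600.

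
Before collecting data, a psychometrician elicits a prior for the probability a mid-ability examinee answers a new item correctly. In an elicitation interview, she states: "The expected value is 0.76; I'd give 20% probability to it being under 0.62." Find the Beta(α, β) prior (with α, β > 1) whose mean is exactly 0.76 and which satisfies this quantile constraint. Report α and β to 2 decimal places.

With mean 0.76 fixed, write α = 0.76s, β = 0.24s where s = α+β.
Need P(θ < 0.62) = 0.2 under Beta(0.76s, 0.24s). Normal approximation: (q−m)/√(m(1−m)/s) ≈ z_{0.2} = -0.842, so s ≈ 0.76·0.24·(-0.842)²/(0.62−0.76)² = 6.6.
At s = 6.6: P(θ<0.62) ≈ 0.186. Adjusting to match 0.2 gives s ≈ 5.53.
So α = 0.76·5.53 ≈ 4.20, β = 0.24·5.53 ≈ 1.33.

α ≈ 4.20, β ≈ 1.33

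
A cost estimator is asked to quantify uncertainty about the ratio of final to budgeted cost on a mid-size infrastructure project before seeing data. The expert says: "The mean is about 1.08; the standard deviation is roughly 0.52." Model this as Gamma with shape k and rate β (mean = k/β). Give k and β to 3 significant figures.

For Gamma(k, rate β): mean = k/β, variance = k/β², so CV = 1/√k.
CV = SD/mean = 0.52/1.08 = 0.4815, hence k = 1/CV² = 4.31.
Then β = k/mean = 4.31/1.08 = 3.99.

k ≈ 4.31, β ≈ 3.99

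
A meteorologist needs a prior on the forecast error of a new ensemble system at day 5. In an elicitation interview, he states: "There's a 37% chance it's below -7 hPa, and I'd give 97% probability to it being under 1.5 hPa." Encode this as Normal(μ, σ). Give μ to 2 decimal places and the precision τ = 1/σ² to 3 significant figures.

μ = -5.73, τ = 0.0678

The p-quantile of Normal(μ,σ) is μ + z_p·σ, with z_{0.37} = -0.3319 and z_{0.97} = 1.881.
Eliminate σ: μ = (z₂·x₁ − z₁·x₂)/(z₂ − z₁) = (1.881·-7 − (-0.3319)·1.5)/2.213 = -5.73.
Then σ = (x₂ − x₁)/(z₂ − z₁) = (1.5 − -7)/2.213 = 3.84.
Precision τ = 1/σ² = 1/3.842² = 0.0678.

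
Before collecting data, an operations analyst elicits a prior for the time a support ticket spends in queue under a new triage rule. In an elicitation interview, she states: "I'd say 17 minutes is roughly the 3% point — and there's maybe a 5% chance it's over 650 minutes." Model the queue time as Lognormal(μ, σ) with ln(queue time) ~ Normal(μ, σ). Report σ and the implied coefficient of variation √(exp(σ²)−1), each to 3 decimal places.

If T ~ Lognormal(μ,σ) then ln T ~ Normal(μ,σ), so the p-quantile of ln T is μ + z_p·σ.
ln(17) = 2.833 and ln(650) = 6.477; z_{0.03} = -1.881, z_{0.95} = 1.645.
σ = (6.477 − 2.833)/(1.645 − (-1.881)) = 1.034.
μ = 2.833 − (-1.881)·1.034 = 4.777.
CV = √(exp(σ²)−1) = √(exp(1.0681)−1) = 1.382.

σ ≈ 1.034, CV ≈ 1.382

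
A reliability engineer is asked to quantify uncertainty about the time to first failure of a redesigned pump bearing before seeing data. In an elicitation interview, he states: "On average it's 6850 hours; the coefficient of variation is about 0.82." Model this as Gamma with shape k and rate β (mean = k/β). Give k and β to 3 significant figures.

For Gamma(k, rate β): mean = k/β, variance = k/β², so CV = 1/√k.
CV = 0.82, hence k = 1/CV² = 1.49.
Then β = k/mean = 1.49/6850 = 0.000217.

k ≈ 1.49, β ≈ 0.000217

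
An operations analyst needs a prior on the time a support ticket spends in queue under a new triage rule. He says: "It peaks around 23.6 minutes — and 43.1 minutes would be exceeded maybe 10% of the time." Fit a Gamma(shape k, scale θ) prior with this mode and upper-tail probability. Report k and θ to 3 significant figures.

Gamma(k,θ) with k>1 has mode (k−1)θ, so θ = 23.6/(k−1).
Need P(X < 43.1) = 0.9 with θ tied to k this way. Start at k = 2, θ = 23.6: P(X<43.1) ≈ 0.545.
Too low — raise k to concentrate. Iterating converges to k ≈ 6.26.
Then θ = 23.6/(6.26−1) ≈ 4.49.

k ≈ 6.26, θ ≈ 4.49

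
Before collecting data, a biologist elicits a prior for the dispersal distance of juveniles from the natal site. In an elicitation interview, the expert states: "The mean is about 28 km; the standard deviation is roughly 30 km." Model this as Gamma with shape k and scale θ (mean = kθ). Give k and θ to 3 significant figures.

k ≈ 0.871, θ ≈ 32.1

For Gamma(k, scale θ): mean = kθ, variance = kθ², so CV = 1/√k.
CV = SD/mean = 30/28 = 1.071, hence k = 1/CV² = 0.871.
Then θ = mean/k = 28/0.871 = 32.1.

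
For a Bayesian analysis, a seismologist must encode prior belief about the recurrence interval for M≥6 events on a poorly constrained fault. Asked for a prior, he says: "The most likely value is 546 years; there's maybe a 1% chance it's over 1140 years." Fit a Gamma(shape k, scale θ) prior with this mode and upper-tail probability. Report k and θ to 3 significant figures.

Gamma(k,θ) with k>1 has mode (k−1)θ, so θ = 546/(k−1).
Need P(X < 1140) = 0.99 with θ tied to k this way. Start at k = 2, θ = 546: P(X<1140) ≈ 0.617.
Too low — raise k to concentrate. Iterating converges to k ≈ 9.99.
Then θ = 546/(9.99−1) ≈ 60.7.

k ≈ 9.99, θ ≈ 60.7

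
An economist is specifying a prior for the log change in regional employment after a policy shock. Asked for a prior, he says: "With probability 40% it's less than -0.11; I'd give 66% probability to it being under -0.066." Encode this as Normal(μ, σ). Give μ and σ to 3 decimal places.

For Normal(μ,σ), the p-quantile is μ + z_p·σ. Here z_{0.4} = -0.2533, z_{0.66} = 0.4125.
So -0.11 = μ − 0.2533σ and -0.066 = μ + 0.4125σ.
Subtracting: σ = (-0.066 − -0.11)/(0.4125 − (-0.2533)) = 0.066.
Then μ = -0.11 − (-0.2533)·0.066 = -0.093.

μ = -0.093, σ = 0.066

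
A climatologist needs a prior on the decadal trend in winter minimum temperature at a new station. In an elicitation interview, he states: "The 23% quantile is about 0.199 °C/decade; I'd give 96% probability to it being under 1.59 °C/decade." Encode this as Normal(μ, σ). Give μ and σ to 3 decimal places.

The p-quantile of Normal(μ,σ) is μ + z_p·σ, with z_{0.23} = -0.7388 and z_{0.96} = 1.751.
Eliminate σ: μ = (z₂·x₁ − z₁·x₂)/(z₂ − z₁) = (1.751·0.199 − (-0.7388)·1.59)/2.49 = 0.612.
Then σ = (x₂ − x₁)/(z₂ − z₁) = (1.59 − 0.199)/2.49 = 0.559.

μ = 0.612, σ = 0.559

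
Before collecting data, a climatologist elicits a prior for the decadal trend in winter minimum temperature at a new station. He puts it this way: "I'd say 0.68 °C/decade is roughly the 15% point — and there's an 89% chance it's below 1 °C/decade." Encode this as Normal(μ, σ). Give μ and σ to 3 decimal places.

The p-quantile of Normal(μ,σ) is μ + z_p·σ, with z_{0.15} = -1.036 and z_{0.89} = 1.227.
Eliminate σ: μ = (z₂·x₁ − z₁·x₂)/(z₂ − z₁) = (1.227·0.68 − (-1.036)·1)/2.263 = 0.827.
Then σ = (x₂ − x₁)/(z₂ − z₁) = (1 − 0.68)/2.263 = 0.141.

μ = 0.827, σ = 0.141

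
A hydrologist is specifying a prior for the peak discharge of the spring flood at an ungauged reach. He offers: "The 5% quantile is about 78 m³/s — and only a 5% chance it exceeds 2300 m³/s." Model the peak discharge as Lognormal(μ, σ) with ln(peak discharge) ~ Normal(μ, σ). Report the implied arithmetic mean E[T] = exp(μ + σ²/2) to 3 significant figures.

If T ~ Lognormal(μ,σ) then ln T ~ Normal(μ,σ), so the p-quantile of ln T is μ + z_p·σ.
ln(78) = 4.357 and ln(2300) = 7.741; z_{0.05} = -1.645, z_{0.95} = 1.645.
σ = (7.741 − 4.357)/(1.645 − (-1.645)) = 1.029.
μ = 4.357 − (-1.645)·1.029 = 6.049.
E[T] = exp(μ + σ²/2) = exp(6.049 + 0.5291) = 719 m³/s.

E[T] ≈ 719 m³/s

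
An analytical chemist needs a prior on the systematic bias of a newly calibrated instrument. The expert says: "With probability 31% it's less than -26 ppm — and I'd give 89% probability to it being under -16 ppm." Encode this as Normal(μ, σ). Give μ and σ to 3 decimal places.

The p-quantile of Normal(μ,σ) is μ + z_p·σ, with z_{0.31} = -0.4959 and z_{0.89} = 1.227.
Eliminate σ: μ = (z₂·x₁ − z₁·x₂)/(z₂ − z₁) = (1.227·-26 − (-0.4959)·-16)/1.722 = -23.121.
Then σ = (x₂ − x₁)/(z₂ − z₁) = (-16 − -26)/1.722 = 5.806.

μ = -23.121, σ = 5.806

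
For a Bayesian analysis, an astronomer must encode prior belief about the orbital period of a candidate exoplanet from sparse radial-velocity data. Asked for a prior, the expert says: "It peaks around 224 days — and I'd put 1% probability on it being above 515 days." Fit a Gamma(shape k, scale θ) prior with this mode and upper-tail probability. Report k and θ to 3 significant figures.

k ≈ 7.89, θ ≈ 32.5

Gamma(k,θ) with k>1 has mode (k−1)θ, so θ = 224/(k−1).
Need P(X < 515) = 0.99 with θ tied to k this way. Start at k = 2, θ = 224: P(X<515) ≈ 0.669.
Too low — raise k to concentrate. Iterating converges to k ≈ 7.89.
Then θ = 224/(7.89−1) ≈ 32.5.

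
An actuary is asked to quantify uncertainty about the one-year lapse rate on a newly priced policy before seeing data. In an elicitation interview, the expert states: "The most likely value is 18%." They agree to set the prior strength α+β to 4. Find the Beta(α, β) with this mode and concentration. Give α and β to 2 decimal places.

For α,β > 1 the Beta mode is (α−1)/(α+β−2). With α+β = 4, the mode is (α−1)/2.
Set (α−1)/2 = 0.18 → α = 1 + 0.18·2 = 1.36.
β = 4 − α = 2.64.

α = 1.36, β = 2.64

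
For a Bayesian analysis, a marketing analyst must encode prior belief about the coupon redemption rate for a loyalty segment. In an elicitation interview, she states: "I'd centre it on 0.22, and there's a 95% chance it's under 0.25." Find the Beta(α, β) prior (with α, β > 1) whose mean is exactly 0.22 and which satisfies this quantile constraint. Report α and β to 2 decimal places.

α ≈ 117.84, β ≈ 417.81

With mean 0.22 fixed, write α = 0.22s, β = 0.78s where s = α+β.
Need P(θ < 0.25) = 0.95 under Beta(0.22s, 0.78s). Normal approximation: (q−m)/√(m(1−m)/s) ≈ z_{0.95} = 1.64, so s ≈ 0.22·0.78·(1.64)²/(0.25−0.22)² = 515.9.
At s = 515.9: P(θ<0.25) ≈ 0.947. Adjusting to match 0.95 gives s ≈ 535.65.
So α = 0.22·535.65 ≈ 117.84, β = 0.78·535.65 ≈ 417.81.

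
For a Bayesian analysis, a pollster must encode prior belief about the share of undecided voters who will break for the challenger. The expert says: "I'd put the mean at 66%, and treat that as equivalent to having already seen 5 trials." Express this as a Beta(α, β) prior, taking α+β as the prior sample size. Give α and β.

α = 3.3, β = 1.7

Under the effective-sample-size interpretation, Beta(α, β) has prior mean α/(α+β) and prior sample size α+β.
So α+β = 5 and α/(α+β) = 0.66, giving α = 0.66·5 = 3.3 and β = 5 − 3.3 = 1.7.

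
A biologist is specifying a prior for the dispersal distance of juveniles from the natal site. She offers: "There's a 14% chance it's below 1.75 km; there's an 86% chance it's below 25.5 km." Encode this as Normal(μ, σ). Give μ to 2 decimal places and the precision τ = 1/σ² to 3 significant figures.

The p-quantile of Normal(μ,σ) is μ + z_p·σ, with z_{0.14} = -1.08 and z_{0.86} = 1.08.
Eliminate σ: μ = (z₂·x₁ − z₁·x₂)/(z₂ − z₁) = (1.08·1.75 − (-1.08)·25.5)/2.161 = 13.62.
Then σ = (x₂ − x₁)/(z₂ − z₁) = (25.5 − 1.75)/2.161 = 10.99.
Precision τ = 1/σ² = 1/10.99² = 0.00828.

μ = 13.62, τ = 0.00828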